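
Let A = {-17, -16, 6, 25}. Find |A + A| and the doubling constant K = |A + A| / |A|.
K = |A + A| / |A| = 10/4 = 5/2

Enumerate A + A = {a + b : a, b ∈ A}. With |A| = 4, there are |A|^2 = 16 ordered sum pairs; collecting distinct values, A + A = {-34, -33, -32, -11, -10, 8, 9, 12, 31, 50}, so |A + A| = 10. Thus K = 10/4 = 5/2. For comparison, the minimum possible |A + A| over all 4-element sets is 2·4 − 1 = 7 (so min K = 7/4), attained only by arithmetic progressions.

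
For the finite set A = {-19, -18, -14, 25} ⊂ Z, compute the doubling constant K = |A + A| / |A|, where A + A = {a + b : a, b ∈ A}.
K = |A + A| / |A| = 10/4 = 5/2

Enumerate A + A = {a + b : a, b ∈ A}. With |A| = 4, there are |A|^2 = 16 ordered sum pairs; collecting distinct values, A + A = {-38, -37, -36, -33, -32, -28, 6, 7, 11, 50}, so |A + A| = 10. Thus K = 10/4 = 5/2. For comparison, the minimum possible |A + A| over all 4-element sets is 2·4 − 1 = 7 (so min K = 7/4), attained only by arithmetic progressions.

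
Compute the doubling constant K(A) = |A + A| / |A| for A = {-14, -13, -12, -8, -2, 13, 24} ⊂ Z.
K = |A + A| / |A| = 25/7

Enumerate A + A = {a + b : a, b ∈ A}. With |A| = 7, there are |A|^2 = 49 ordered sum pairs; collecting distinct values, A + A = {-28, -27, -26, -25, -24, -22, -21, -20, -16, -15, -14, -10, -4, -1, 0, 1, 5, 10, 11, 12, 16, 22, 26, 37, 48}, so |A + A| = 25. Thus K = 25/7. For comparison, the minimum possible |A + A| over all 7-element sets is 2·7 − 1 = 13 (so min K = 13/7), attained only by arithmetic progressions.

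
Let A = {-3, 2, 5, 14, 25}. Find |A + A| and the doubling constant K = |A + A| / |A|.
K = |A + A| / |A| = 15/5 = 3

Enumerate A + A = {a + b : a, b ∈ A}. With |A| = 5, there are |A|^2 = 25 ordered sum pairs; collecting distinct values, A + A = {-6, -1, 2, 4, 7, 10, 11, 16, 19, 22, 27, 28, 30, 39, 50}, so |A + A| = 15. Thus K = 15/5 = 3. For comparison, the minimum possible |A + A| over all 5-element sets is 2·5 − 1 = 9 (so min K = 9/5), attained only by arithmetic progressions.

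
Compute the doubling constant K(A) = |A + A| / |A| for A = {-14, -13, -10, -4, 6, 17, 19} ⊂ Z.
K = |A + A| / |A| = 27/7

Enumerate A + A = {a + b : a, b ∈ A}. With |A| = 7, there are |A|^2 = 49 ordered sum pairs; collecting distinct values, A + A = {-28, -27, -26, -24, -23, -20, -18, -17, -14, -8, -7, -4, 2, 3, 4, 5, 6, 7, 9, 12, 13, 15, 23, 25, 34, 36, 38}, so |A + A| = 27. Thus K = 27/7. For comparison, the minimum possible |A + A| over all 7-element sets is 2·7 − 1 = 13 (so min K = 13/7), attained only by arithmetic progressions.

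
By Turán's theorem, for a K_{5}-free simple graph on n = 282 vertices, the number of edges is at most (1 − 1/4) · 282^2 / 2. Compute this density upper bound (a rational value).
Turán density bound = (3/4) · 282^2/2 = 59643/2 ≈ 29821.5

Turán's theorem: ex(n, K_{r+1}) is achieved by the complete r-partite Turán graph T(n, r) with parts as balanced as possible, and is at most (1 − 1/r) · n^2/2. For r = 4, n = 282: the density bound is (3/4) · 79524/2 = 59643/2 ≈ 29821.5. The integer-valued extremum is e(T(282, 4)) = 29821, which is strictly less than the density bound 59643/2 since 4 ∤ 282 (the parts of T(282, 4) cannot all be equal).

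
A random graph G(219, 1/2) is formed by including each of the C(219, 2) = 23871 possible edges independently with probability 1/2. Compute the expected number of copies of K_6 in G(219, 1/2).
E[# K_6] = C(219, 6) · (1/2)^C(6, 2) = 142999273242 / 2^15 = 71499636621/16384 ≈ 4363991.492981

For each 6-subset S of vertices (there are C(219, 6) = 142999273242 such S), let X_S = 1 if S induces a K_6 (all C(6, 2) = 15 edges present). Then P(X_S = 1) = (1/2)^15 = 1/32768. By linearity of expectation, E[# K_6] = C(219, 6) · (1/2)^15 = 142999273242 / 32768 = 71499636621/16384 ≈ 4363991.492981.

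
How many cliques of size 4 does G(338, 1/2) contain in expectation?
E[# K_4] = C(338, 4) · (1/2)^C(4, 2) = 534219140 / 2^6 = 133554785/16 = 8347174.0625

For each 4-subset S of vertices (there are C(338, 4) = 534219140 such S), let X_S = 1 if S induces a K_4 (all C(4, 2) = 6 edges present). Then P(X_S = 1) = (1/2)^6 = 1/64. By linearity of expectation, E[# K_4] = C(338, 4) · (1/2)^6 = 534219140 / 64 = 133554785/16 = 8347174.0625.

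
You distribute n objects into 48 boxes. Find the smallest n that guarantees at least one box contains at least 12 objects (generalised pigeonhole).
n = (12 − 1)·48 + 1 = 529

By the generalised pigeonhole principle, to guarantee some box contains ≥ r objects we need more than (r − 1) · k objects total. Threshold: n = (r − 1) · k + 1. With r = 12 and k = 48: n = 11 · 48 + 1 = 528 + 1 = 529. For n = 528 = 11 · 48, we can put exactly 11 objects in every box, avoiding 12 in any single one — so 529 is tight.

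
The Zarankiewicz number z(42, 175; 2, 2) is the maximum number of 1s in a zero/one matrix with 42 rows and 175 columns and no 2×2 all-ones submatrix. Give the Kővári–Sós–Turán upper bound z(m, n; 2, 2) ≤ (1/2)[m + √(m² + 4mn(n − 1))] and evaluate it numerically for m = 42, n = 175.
z(42, 175; 2, 2) ≤ (1/2)[42 + √(42² + 4·42·175·174)] = (1/2)[42 + √5117364] = 1152.0796

Kővári–Sós–Turán: let r_1, ..., r_42 be the row sums and z = Σ r_i the total number of 1s. Each pair of columns can share at most one row with both entries 1 (else a 2×2 all-ones block appears), so Σ_i C(r_i, 2) ≤ C(175, 2) = 15225. By convexity Σ_i C(r_i, 2) ≥ 42·C(z/42, 2) = z(z − 42)/(2·42), giving z² − 42z − 42·175·174 ≤ 0 and hence z ≤ (1/2)[42 + √(1764 + 4·1278900)] = (1/2)[42 + √5117364] ≈ (1/2)(42 + 2262.1591) = 1152.0796.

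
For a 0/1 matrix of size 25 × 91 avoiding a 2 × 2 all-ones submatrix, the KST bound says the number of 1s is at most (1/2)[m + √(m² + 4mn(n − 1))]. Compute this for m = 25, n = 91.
z(25, 91; 2, 2) ≤ (1/2)[25 + √(25² + 4·25·91·90)] = (1/2)[25 + √819625] = 465.1657

Kővári–Sós–Turán: let r_1, ..., r_25 be the row sums and z = Σ r_i the total number of 1s. Each pair of columns can share at most one row with both entries 1 (else a 2×2 all-ones block appears), so Σ_i C(r_i, 2) ≤ C(91, 2) = 4095. By convexity Σ_i C(r_i, 2) ≥ 25·C(z/25, 2) = z(z − 25)/(2·25), giving z² − 25z − 25·91·90 ≤ 0 and hence z ≤ (1/2)[25 + √(625 + 4·204750)] = (1/2)[25 + √819625] ≈ (1/2)(25 + 905.3314) = 465.1657.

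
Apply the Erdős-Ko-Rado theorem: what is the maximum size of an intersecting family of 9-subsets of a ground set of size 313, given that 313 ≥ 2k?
max |F| = C(312, 8) = 2034346802568795

Erdős-Ko-Rado (1961): when n ≥ 2k, max |F| = C(n−1, k−1). The bound is attained by the star {A : i ∈ A} for any fixed i ∈ [n]. Here C(313−1, 9−1) = C(312, 8) = 2034346802568795.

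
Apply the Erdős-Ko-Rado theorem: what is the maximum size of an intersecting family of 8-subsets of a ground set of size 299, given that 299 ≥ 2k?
max |F| = C(298, 7) = 38570361224472

Erdős-Ko-Rado (1961): when n ≥ 2k, max |F| = C(n−1, k−1). The bound is attained by the star {A : i ∈ A} for any fixed i ∈ [n]. Here C(299−1, 8−1) = C(298, 7) = 38570361224472.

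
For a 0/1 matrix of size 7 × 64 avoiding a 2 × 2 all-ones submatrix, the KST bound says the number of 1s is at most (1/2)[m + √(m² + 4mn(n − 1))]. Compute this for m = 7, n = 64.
z(7, 64; 2, 2) ≤ (1/2)[7 + √(7² + 4·7·64·63)] = (1/2)[7 + √112945] = 171.5365

Kővári–Sós–Turán: let r_1, ..., r_7 be the row sums and z = Σ r_i the total number of 1s. Each pair of columns can share at most one row with both entries 1 (else a 2×2 all-ones block appears), so Σ_i C(r_i, 2) ≤ C(64, 2) = 2016. By convexity Σ_i C(r_i, 2) ≥ 7·C(z/7, 2) = z(z − 7)/(2·7), giving z² − 7z − 7·64·63 ≤ 0 and hence z ≤ (1/2)[7 + √(49 + 4·28224)] = (1/2)[7 + √112945] ≈ (1/2)(7 + 336.0729) = 171.5365.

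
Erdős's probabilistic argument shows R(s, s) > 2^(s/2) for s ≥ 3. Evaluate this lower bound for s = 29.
2^(29/2) = 23170.475; so R(29, 29) > 23170.475

Colour each edge of K_n uniformly at random with red/blue. The expected number of monochromatic K_29 is C(n, 29) · 2 · 2^(−C(29,2)). If C(n, 29) · 2^(1 − C(29,2)) < 1, then with positive probability no monochromatic K_29 exists, so R(29, 29) > n. The standard estimate C(n, 29) ≤ n^29/29! shows this inequality holds whenever n ≤ 2^(29/2) (since 29! · 2^(C(29,2) − 1) > 2^(29^2/2) ≥ n^29). Hence R(29, 29) > 2^(29/2) = 23170.475.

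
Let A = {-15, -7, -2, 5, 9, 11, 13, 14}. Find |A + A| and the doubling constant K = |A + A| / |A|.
K = |A + A| / |A| = 31/8

Enumerate A + A = {a + b : a, b ∈ A}. With |A| = 8, there are |A|^2 = 64 ordered sum pairs; collecting distinct values, A + A = {-30, -22, -17, -14, -10, -9, -6, -4, -2, -1, 2, 3, 4, 6, 7, 9, 10, 11, 12, 14, 16, 18, 19, 20, 22, 23, 24, 25, 26, 27, 28}, so |A + A| = 31. Thus K = 31/8. For comparison, the minimum possible |A + A| over all 8-element sets is 2·8 − 1 = 15 (so min K = 15/8), attained only by arithmetic progressions.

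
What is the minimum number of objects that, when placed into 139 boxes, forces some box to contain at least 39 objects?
n = (39 − 1)·139 + 1 = 5283

By the generalised pigeonhole principle, to guarantee some box contains ≥ r objects we need more than (r − 1) · k objects total. Threshold: n = (r − 1) · k + 1. With r = 39 and k = 139: n = 38 · 139 + 1 = 5282 + 1 = 5283. For n = 5282 = 38 · 139, we can put exactly 38 objects in every box, avoiding 39 in any single one — so 5283 is tight.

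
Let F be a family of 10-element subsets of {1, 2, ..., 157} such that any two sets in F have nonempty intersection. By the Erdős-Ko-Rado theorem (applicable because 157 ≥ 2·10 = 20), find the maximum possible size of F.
max |F| = C(156, 9) = 119196963871700

The Erdős-Ko-Rado theorem states: for n ≥ 2k, an intersecting family of k-subsets of an n-element set has size at most C(n − 1, k − 1), with equality for 'star' families {A ⊆ [n] : |A| = k, i ∈ A} (fix an element i). For n = 157, k = 10: C(156, 9) = 119196963871700.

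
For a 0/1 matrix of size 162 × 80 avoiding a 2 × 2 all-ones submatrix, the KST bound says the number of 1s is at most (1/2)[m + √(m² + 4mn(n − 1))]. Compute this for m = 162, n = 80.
z(162, 80; 2, 2) ≤ (1/2)[162 + √(162² + 4·162·80·79)] = (1/2)[162 + √4121604] = 1096.0867

Kővári–Sós–Turán: let r_1, ..., r_162 be the row sums and z = Σ r_i the total number of 1s. Each pair of columns can share at most one row with both entries 1 (else a 2×2 all-ones block appears), so Σ_i C(r_i, 2) ≤ C(80, 2) = 3160. By convexity Σ_i C(r_i, 2) ≥ 162·C(z/162, 2) = z(z − 162)/(2·162), giving z² − 162z − 162·80·79 ≤ 0 and hence z ≤ (1/2)[162 + √(26244 + 4·1023840)] = (1/2)[162 + √4121604] ≈ (1/2)(162 + 2030.1734) = 1096.0867.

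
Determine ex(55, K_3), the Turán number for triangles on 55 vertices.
ex(55, K_3) = ⌊55^2/4⌋ = 756

Mantel (1907): a triangle-free graph on n vertices has at most ⌊n^2/4⌋ edges, with equality for the complete bipartite graph K_{⌊n/2⌋, ⌈n/2⌉}. For n = 55: ⌊55^2/4⌋ = ⌊3025/4⌋ = 756. The extremal graph is K_{27, 28}, which has 27·28 = 756 edges.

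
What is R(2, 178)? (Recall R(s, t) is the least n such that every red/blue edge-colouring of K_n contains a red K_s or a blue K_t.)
R(2, 178) = 178

R(2, k) = k for all k ≥ 2: in a 2-colouring of K_k, either some edge is red (a red K_2) or all edges are blue (a blue K_k). And K_{177} coloured all-blue has no blue K_178, so R(2, 178) > 177. Hence R(2, 178) = 178.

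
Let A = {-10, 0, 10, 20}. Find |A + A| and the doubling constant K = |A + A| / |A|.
K = |A + A| / |A| = 7/4

Enumerate A + A = {a + b : a, b ∈ A}. With |A| = 4, there are |A|^2 = 16 ordered sum pairs; collecting distinct values, A + A = {-20, -10, 0, 10, 20, 30, 40}, so |A + A| = 7. Thus K = 7/4. Here |A + A| = 2|A| − 1 = 7, the minimum possible — so K = 7/4 is minimal, which holds iff A is an arithmetic progression.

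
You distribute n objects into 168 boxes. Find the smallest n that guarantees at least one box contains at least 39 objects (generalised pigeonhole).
n = (39 − 1)·168 + 1 = 6385

By the generalised pigeonhole principle, to guarantee some box contains ≥ r objects we need more than (r − 1) · k objects total. Threshold: n = (r − 1) · k + 1. With r = 39 and k = 168: n = 38 · 168 + 1 = 6384 + 1 = 6385. For n = 6384 = 38 · 168, we can put exactly 38 objects in every box, avoiding 39 in any single one — so 6385 is tight.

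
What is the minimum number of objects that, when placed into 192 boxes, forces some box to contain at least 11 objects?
n = (11 − 1)·192 + 1 = 1921

By the generalised pigeonhole principle, to guarantee some box contains ≥ r objects we need more than (r − 1) · k objects total. Threshold: n = (r − 1) · k + 1. With r = 11 and k = 192: n = 10 · 192 + 1 = 1920 + 1 = 1921. For n = 1920 = 10 · 192, we can put exactly 10 objects in every box, avoiding 11 in any single one — so 1921 is tight.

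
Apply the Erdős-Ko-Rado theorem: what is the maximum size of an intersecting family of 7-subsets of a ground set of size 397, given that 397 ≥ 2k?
max |F| = C(396, 6) = 5155981871964

The Erdős-Ko-Rado theorem states: for n ≥ 2k, an intersecting family of k-subsets of an n-element set has size at most C(n − 1, k − 1), with equality for 'star' families {A ⊆ [n] : |A| = k, i ∈ A} (fix an element i). For n = 397, k = 7: C(396, 6) = 5155981871964.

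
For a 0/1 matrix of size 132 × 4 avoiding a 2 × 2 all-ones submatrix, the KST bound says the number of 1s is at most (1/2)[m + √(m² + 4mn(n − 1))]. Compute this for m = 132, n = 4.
z(132, 4; 2, 2) ≤ (1/2)[132 + √(132² + 4·132·4·3)] = (1/2)[132 + √23760] = 143.0714

Kővári–Sós–Turán: let r_1, ..., r_132 be the row sums and z = Σ r_i the total number of 1s. Each pair of columns can share at most one row with both entries 1 (else a 2×2 all-ones block appears), so Σ_i C(r_i, 2) ≤ C(4, 2) = 6. By convexity Σ_i C(r_i, 2) ≥ 132·C(z/132, 2) = z(z − 132)/(2·132), giving z² − 132z − 132·4·3 ≤ 0 and hence z ≤ (1/2)[132 + √(17424 + 4·1584)] = (1/2)[132 + √23760] ≈ (1/2)(132 + 154.1428) = 143.0714.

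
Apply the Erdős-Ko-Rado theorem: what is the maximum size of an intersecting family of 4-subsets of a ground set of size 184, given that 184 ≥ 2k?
max |F| = C(183, 3) = 1004731

The Erdős-Ko-Rado theorem states: for n ≥ 2k, an intersecting family of k-subsets of an n-element set has size at most C(n − 1, k − 1), with equality for 'star' families {A ⊆ [n] : |A| = k, i ∈ A} (fix an element i). For n = 184, k = 4: C(183, 3) = 1004731.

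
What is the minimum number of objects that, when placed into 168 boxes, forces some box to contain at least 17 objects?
n = (17 − 1)·168 + 1 = 2689

By the generalised pigeonhole principle, to guarantee some box contains ≥ r objects we need more than (r − 1) · k objects total. Threshold: n = (r − 1) · k + 1. With r = 17 and k = 168: n = 16 · 168 + 1 = 2688 + 1 = 2689. For n = 2688 = 16 · 168, we can put exactly 16 objects in every box, avoiding 17 in any single one — so 2689 is tight.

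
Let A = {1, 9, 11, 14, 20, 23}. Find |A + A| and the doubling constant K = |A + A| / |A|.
K = |A + A| / |A| = 20/6 = 10/3

Enumerate A + A = {a + b : a, b ∈ A}. With |A| = 6, there are |A|^2 = 36 ordered sum pairs; collecting distinct values, A + A = {2, 10, 12, 15, 18, 20, 21, 22, 23, 24, 25, 28, 29, 31, 32, 34, 37, 40, 43, 46}, so |A + A| = 20. Thus K = 20/6 = 10/3. For comparison, the minimum possible |A + A| over all 6-element sets is 2·6 − 1 = 11 (so min K = 11/6), attained only by arithmetic progressions.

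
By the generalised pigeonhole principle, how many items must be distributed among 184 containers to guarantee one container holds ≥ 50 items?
n = (50 − 1)·184 + 1 = 9017

By the generalised pigeonhole principle, to guarantee some box contains ≥ r objects we need more than (r − 1) · k objects total. Threshold: n = (r − 1) · k + 1. With r = 50 and k = 184: n = 49 · 184 + 1 = 9016 + 1 = 9017. For n = 9016 = 49 · 184, we can put exactly 49 objects in every box, avoiding 50 in any single one — so 9017 is tight.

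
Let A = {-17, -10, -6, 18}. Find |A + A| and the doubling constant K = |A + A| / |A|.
K = |A + A| / |A| = 10/4 = 5/2

Enumerate A + A = {a + b : a, b ∈ A}. With |A| = 4, there are |A|^2 = 16 ordered sum pairs; collecting distinct values, A + A = {-34, -27, -23, -20, -16, -12, 1, 8, 12, 36}, so |A + A| = 10. Thus K = 10/4 = 5/2. For comparison, the minimum possible |A + A| over all 4-element sets is 2·4 − 1 = 7 (so min K = 7/4), attained only by arithmetic progressions.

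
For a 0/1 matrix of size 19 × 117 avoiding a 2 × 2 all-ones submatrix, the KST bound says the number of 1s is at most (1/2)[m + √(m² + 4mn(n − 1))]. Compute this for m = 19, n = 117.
z(19, 117; 2, 2) ≤ (1/2)[19 + √(19² + 4·19·117·116)] = (1/2)[19 + √1031833] = 517.3959

Kővári–Sós–Turán: let r_1, ..., r_19 be the row sums and z = Σ r_i the total number of 1s. Each pair of columns can share at most one row with both entries 1 (else a 2×2 all-ones block appears), so Σ_i C(r_i, 2) ≤ C(117, 2) = 6786. By convexity Σ_i C(r_i, 2) ≥ 19·C(z/19, 2) = z(z − 19)/(2·19), giving z² − 19z − 19·117·116 ≤ 0 and hence z ≤ (1/2)[19 + √(361 + 4·257868)] = (1/2)[19 + √1031833] ≈ (1/2)(19 + 1015.7918) = 517.3959.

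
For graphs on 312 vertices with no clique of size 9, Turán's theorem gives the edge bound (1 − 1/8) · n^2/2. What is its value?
Turán density bound = (7/8) · 312^2/2 = 42588

Turán's theorem: ex(n, K_{r+1}) is achieved by the complete r-partite Turán graph T(n, r) with parts as balanced as possible, and is at most (1 − 1/r) · n^2/2. For r = 8, n = 312: the density bound is (7/8) · 97344/2 = 42588. Since 8 ∣ 312, the Turán graph T(312, 8) has parts of equal size 39, and its edge count e(T(312, 8)) = 42588 attains the density bound exactly.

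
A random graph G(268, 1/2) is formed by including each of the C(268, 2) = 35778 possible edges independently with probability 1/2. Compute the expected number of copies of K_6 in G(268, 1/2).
E[# K_6] = C(268, 6) · (1/2)^C(6, 2) = 486408039964 / 2^15 = 121602009991/8192 ≈ 14843995.360229

For each 6-subset S of vertices (there are C(268, 6) = 486408039964 such S), let X_S = 1 if S induces a K_6 (all C(6, 2) = 15 edges present). Then P(X_S = 1) = (1/2)^15 = 1/32768. By linearity of expectation, E[# K_6] = C(268, 6) · (1/2)^15 = 486408039964 / 32768 = 121602009991/8192 ≈ 14843995.360229.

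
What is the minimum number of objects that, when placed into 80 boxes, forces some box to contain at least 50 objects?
n = (50 − 1)·80 + 1 = 3921

By the generalised pigeonhole principle, to guarantee some box contains ≥ r objects we need more than (r − 1) · k objects total. Threshold: n = (r − 1) · k + 1. With r = 50 and k = 80: n = 49 · 80 + 1 = 3920 + 1 = 3921. For n = 3920 = 49 · 80, we can put exactly 49 objects in every box, avoiding 50 in any single one — so 3921 is tight.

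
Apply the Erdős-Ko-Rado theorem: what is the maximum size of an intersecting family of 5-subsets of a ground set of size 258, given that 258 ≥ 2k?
max |F| = C(257, 4) = 177556160

Erdős-Ko-Rado (1961): when n ≥ 2k, max |F| = C(n−1, k−1). The bound is attained by the star {A : i ∈ A} for any fixed i ∈ [n]. Here C(258−1, 5−1) = C(257, 4) = 177556160.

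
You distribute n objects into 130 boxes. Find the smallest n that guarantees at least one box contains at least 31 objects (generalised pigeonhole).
n = (31 − 1)·130 + 1 = 3901

By the generalised pigeonhole principle, to guarantee some box contains ≥ r objects we need more than (r − 1) · k objects total. Threshold: n = (r − 1) · k + 1. With r = 31 and k = 130: n = 30 · 130 + 1 = 3900 + 1 = 3901. For n = 3900 = 30 · 130, we can put exactly 30 objects in every box, avoiding 31 in any single one — so 3901 is tight.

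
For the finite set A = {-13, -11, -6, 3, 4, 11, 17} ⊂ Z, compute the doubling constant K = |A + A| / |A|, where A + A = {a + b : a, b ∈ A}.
K = |A + A| / |A| = 26/7

Enumerate A + A = {a + b : a, b ∈ A}. With |A| = 7, there are |A|^2 = 49 ordered sum pairs; collecting distinct values, A + A = {-26, -24, -22, -19, -17, -12, -10, -9, -8, -7, -3, -2, 0, 4, 5, 6, 7, 8, 11, 14, 15, 20, 21, 22, 28, 34}, so |A + A| = 26. Thus K = 26/7. For comparison, the minimum possible |A + A| over all 7-element sets is 2·7 − 1 = 13 (so min K = 13/7), attained only by arithmetic progressions.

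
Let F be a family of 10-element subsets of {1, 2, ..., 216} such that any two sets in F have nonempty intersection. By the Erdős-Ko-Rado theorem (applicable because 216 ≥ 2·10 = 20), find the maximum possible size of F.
max |F| = C(215, 9) = 2282897336063630

The Erdős-Ko-Rado theorem states: for n ≥ 2k, an intersecting family of k-subsets of an n-element set has size at most C(n − 1, k − 1), with equality for 'star' families {A ⊆ [n] : |A| = k, i ∈ A} (fix an element i). For n = 216, k = 10: C(215, 9) = 2282897336063630.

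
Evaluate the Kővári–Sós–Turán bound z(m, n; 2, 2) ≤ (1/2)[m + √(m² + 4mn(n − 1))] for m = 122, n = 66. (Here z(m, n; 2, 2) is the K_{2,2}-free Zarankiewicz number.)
z(122, 66; 2, 2) ≤ (1/2)[122 + √(122² + 4·122·66·65)] = (1/2)[122 + √2108404] = 787.0172

Kővári–Sós–Turán: let r_1, ..., r_122 be the row sums and z = Σ r_i the total number of 1s. Each pair of columns can share at most one row with both entries 1 (else a 2×2 all-ones block appears), so Σ_i C(r_i, 2) ≤ C(66, 2) = 2145. By convexity Σ_i C(r_i, 2) ≥ 122·C(z/122, 2) = z(z − 122)/(2·122), giving z² − 122z − 122·66·65 ≤ 0 and hence z ≤ (1/2)[122 + √(14884 + 4·523380)] = (1/2)[122 + √2108404] ≈ (1/2)(122 + 1452.0344) = 787.0172.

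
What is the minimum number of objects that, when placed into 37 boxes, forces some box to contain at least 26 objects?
n = (26 − 1)·37 + 1 = 926

By the generalised pigeonhole principle, to guarantee some box contains ≥ r objects we need more than (r − 1) · k objects total. Threshold: n = (r − 1) · k + 1. With r = 26 and k = 37: n = 25 · 37 + 1 = 925 + 1 = 926. For n = 925 = 25 · 37, we can put exactly 25 objects in every box, avoiding 26 in any single one — so 926 is tight.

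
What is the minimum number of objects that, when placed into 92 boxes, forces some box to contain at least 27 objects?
n = (27 − 1)·92 + 1 = 2393

By the generalised pigeonhole principle, to guarantee some box contains ≥ r objects we need more than (r − 1) · k objects total. Threshold: n = (r − 1) · k + 1. With r = 27 and k = 92: n = 26 · 92 + 1 = 2392 + 1 = 2393. For n = 2392 = 26 · 92, we can put exactly 26 objects in every box, avoiding 27 in any single one — so 2393 is tight.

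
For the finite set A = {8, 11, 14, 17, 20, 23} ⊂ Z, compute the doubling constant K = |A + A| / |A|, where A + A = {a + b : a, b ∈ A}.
K = |A + A| / |A| = 11/6

Enumerate A + A = {a + b : a, b ∈ A}. With |A| = 6, there are |A|^2 = 36 ordered sum pairs; collecting distinct values, A + A = {16, 19, 22, 25, 28, 31, 34, 37, 40, 43, 46}, so |A + A| = 11. Thus K = 11/6. Here |A + A| = 2|A| − 1 = 11, the minimum possible — so K = 11/6 is minimal, which holds iff A is an arithmetic progression.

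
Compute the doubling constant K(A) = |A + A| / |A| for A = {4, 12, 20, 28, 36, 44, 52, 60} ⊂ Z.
K = |A + A| / |A| = 15/8

Enumerate A + A = {a + b : a, b ∈ A}. With |A| = 8, there are |A|^2 = 64 ordered sum pairs; collecting distinct values, A + A = {8, 16, 24, 32, 40, 48, 56, 64, 72, 80, 88, 96, 104, 112, 120}, so |A + A| = 15. Thus K = 15/8. Here |A + A| = 2|A| − 1 = 15, the minimum possible — so K = 15/8 is minimal, which holds iff A is an arithmetic progression.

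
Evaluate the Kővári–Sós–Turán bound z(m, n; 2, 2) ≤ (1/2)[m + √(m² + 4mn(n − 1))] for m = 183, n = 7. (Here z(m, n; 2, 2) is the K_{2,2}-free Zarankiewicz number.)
z(183, 7; 2, 2) ≤ (1/2)[183 + √(183² + 4·183·7·6)] = (1/2)[183 + √64233] = 218.2212

Kővári–Sós–Turán: let r_1, ..., r_183 be the row sums and z = Σ r_i the total number of 1s. Each pair of columns can share at most one row with both entries 1 (else a 2×2 all-ones block appears), so Σ_i C(r_i, 2) ≤ C(7, 2) = 21. By convexity Σ_i C(r_i, 2) ≥ 183·C(z/183, 2) = z(z − 183)/(2·183), giving z² − 183z − 183·7·6 ≤ 0 and hence z ≤ (1/2)[183 + √(33489 + 4·7686)] = (1/2)[183 + √64233] ≈ (1/2)(183 + 253.4423) = 218.2212.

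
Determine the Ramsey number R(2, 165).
R(2, 165) = 165

R(2, k) = k for all k ≥ 2: in a 2-colouring of K_k, either some edge is red (a red K_2) or all edges are blue (a blue K_k). And K_{164} coloured all-blue has no blue K_165, so R(2, 165) > 164. Hence R(2, 165) = 165.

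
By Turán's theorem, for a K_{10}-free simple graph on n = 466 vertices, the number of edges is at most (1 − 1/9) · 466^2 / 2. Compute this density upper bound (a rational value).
Turán density bound = (8/9) · 466^2/2 = 868624/9 ≈ 96513.7778

Turán's theorem: ex(n, K_{r+1}) is achieved by the complete r-partite Turán graph T(n, r) with parts as balanced as possible, and is at most (1 − 1/r) · n^2/2. For r = 9, n = 466: the density bound is (8/9) · 217156/2 = 868624/9 ≈ 96513.7778. The integer-valued extremum is e(T(466, 9)) = 96513, which is strictly less than the density bound 868624/9 since 9 ∤ 466 (the parts of T(466, 9) cannot all be equal).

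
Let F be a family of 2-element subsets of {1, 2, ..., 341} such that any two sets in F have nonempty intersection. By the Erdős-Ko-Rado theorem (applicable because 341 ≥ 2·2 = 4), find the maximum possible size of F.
max |F| = C(340, 1) = 340

The Erdős-Ko-Rado theorem states: for n ≥ 2k, an intersecting family of k-subsets of an n-element set has size at most C(n − 1, k − 1), with equality for 'star' families {A ⊆ [n] : |A| = k, i ∈ A} (fix an element i). For n = 341, k = 2: C(340, 1) = 340.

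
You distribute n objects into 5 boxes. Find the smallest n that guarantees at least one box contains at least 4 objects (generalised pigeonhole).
n = (4 − 1)·5 + 1 = 16

By the generalised pigeonhole principle, to guarantee some box contains ≥ r objects we need more than (r − 1) · k objects total. Threshold: n = (r − 1) · k + 1. With r = 4 and k = 5: n = 3 · 5 + 1 = 15 + 1 = 16. For n = 15 = 3 · 5, we can put exactly 3 objects in every box, avoiding 4 in any single one — so 16 is tight.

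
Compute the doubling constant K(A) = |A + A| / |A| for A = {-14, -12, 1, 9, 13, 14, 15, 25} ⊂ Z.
K = |A + A| / |A| = 32/8 = 4

Enumerate A + A = {a + b : a, b ∈ A}. With |A| = 8, there are |A|^2 = 64 ordered sum pairs; collecting distinct values, A + A = {-28, -26, -24, -13, -11, -5, -3, -1, 0, 1, 2, 3, 10, 11, 13, 14, 15, 16, 18, 22, 23, 24, 26, 27, 28, 29, 30, 34, 38, 39, 40, 50}, so |A + A| = 32. Thus K = 32/8 = 4. For comparison, the minimum possible |A + A| over all 8-element sets is 2·8 − 1 = 15 (so min K = 15/8), attained only by arithmetic progressions.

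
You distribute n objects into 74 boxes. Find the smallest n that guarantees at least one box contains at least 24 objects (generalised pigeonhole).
n = (24 − 1)·74 + 1 = 1703

By the generalised pigeonhole principle, to guarantee some box contains ≥ r objects we need more than (r − 1) · k objects total. Threshold: n = (r − 1) · k + 1. With r = 24 and k = 74: n = 23 · 74 + 1 = 1702 + 1 = 1703. For n = 1702 = 23 · 74, we can put exactly 23 objects in every box, avoiding 24 in any single one — so 1703 is tight.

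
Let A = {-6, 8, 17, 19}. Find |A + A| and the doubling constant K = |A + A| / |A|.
K = |A + A| / |A| = 10/4 = 5/2

Enumerate A + A = {a + b : a, b ∈ A}. With |A| = 4, there are |A|^2 = 16 ordered sum pairs; collecting distinct values, A + A = {-12, 2, 11, 13, 16, 25, 27, 34, 36, 38}, so |A + A| = 10. Thus K = 10/4 = 5/2. For comparison, the minimum possible |A + A| over all 4-element sets is 2·4 − 1 = 7 (so min K = 7/4), attained only by arithmetic progressions.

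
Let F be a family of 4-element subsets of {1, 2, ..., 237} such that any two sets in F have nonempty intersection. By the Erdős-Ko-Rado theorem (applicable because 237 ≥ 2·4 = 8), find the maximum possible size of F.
max |F| = C(236, 3) = 2162940

The Erdős-Ko-Rado theorem states: for n ≥ 2k, an intersecting family of k-subsets of an n-element set has size at most C(n − 1, k − 1), with equality for 'star' families {A ⊆ [n] : |A| = k, i ∈ A} (fix an element i). For n = 237, k = 4: C(236, 3) = 2162940.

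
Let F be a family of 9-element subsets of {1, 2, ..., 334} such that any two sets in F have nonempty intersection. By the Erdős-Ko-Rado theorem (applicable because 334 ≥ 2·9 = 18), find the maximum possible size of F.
max |F| = C(333, 8) = 3445393434665391

Erdős-Ko-Rado (1961): when n ≥ 2k, max |F| = C(n−1, k−1). The bound is attained by the star {A : i ∈ A} for any fixed i ∈ [n]. Here C(334−1, 9−1) = C(333, 8) = 3445393434665391.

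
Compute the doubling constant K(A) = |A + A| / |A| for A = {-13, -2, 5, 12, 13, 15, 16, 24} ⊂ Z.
K = |A + A| / |A| = 31/8

Enumerate A + A = {a + b : a, b ∈ A}. With |A| = 8, there are |A|^2 = 64 ordered sum pairs; collecting distinct values, A + A = {-26, -15, -8, -4, -1, 0, 2, 3, 10, 11, 13, 14, 17, 18, 20, 21, 22, 24, 25, 26, 27, 28, 29, 30, 31, 32, 36, 37, 39, 40, 48}, so |A + A| = 31. Thus K = 31/8. For comparison, the minimum possible |A + A| over all 8-element sets is 2·8 − 1 = 15 (so min K = 15/8), attained only by arithmetic progressions.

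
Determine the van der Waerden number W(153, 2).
W(153, 2) = 153 + 1 = 154

A 2-term AP is any pair of integers, so a monochromatic 2-AP exists iff some colour is used at least twice. With 153 colours, the colouring i ↦ i on {1, ..., 153} uses each colour once, avoiding any monochromatic pair, so W(153, 2) > 153. For {1, ..., 154}, pigeonhole forces two integers of the same colour, which form a monochromatic 2-AP. Hence W(153, 2) = 154.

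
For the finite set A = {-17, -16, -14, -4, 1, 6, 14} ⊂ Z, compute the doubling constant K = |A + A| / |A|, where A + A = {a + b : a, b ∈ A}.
K = |A + A| / |A| = 25/7

Enumerate A + A = {a + b : a, b ∈ A}. With |A| = 7, there are |A|^2 = 49 ordered sum pairs; collecting distinct values, A + A = {-34, -33, -32, -31, -30, -28, -21, -20, -18, -16, -15, -13, -11, -10, -8, -3, -2, 0, 2, 7, 10, 12, 15, 20, 28}, so |A + A| = 25. Thus K = 25/7. For comparison, the minimum possible |A + A| over all 7-element sets is 2·7 − 1 = 13 (so min K = 13/7), attained only by arithmetic progressions.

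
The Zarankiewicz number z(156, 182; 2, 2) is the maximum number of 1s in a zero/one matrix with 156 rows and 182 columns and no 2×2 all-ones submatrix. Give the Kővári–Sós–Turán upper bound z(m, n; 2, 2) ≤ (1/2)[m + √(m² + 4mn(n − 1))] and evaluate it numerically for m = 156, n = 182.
z(156, 182; 2, 2) ≤ (1/2)[156 + √(156² + 4·156·182·181)] = (1/2)[156 + √20580144] = 2346.2672

Kővári–Sós–Turán: let r_1, ..., r_156 be the row sums and z = Σ r_i the total number of 1s. Each pair of columns can share at most one row with both entries 1 (else a 2×2 all-ones block appears), so Σ_i C(r_i, 2) ≤ C(182, 2) = 16471. By convexity Σ_i C(r_i, 2) ≥ 156·C(z/156, 2) = z(z − 156)/(2·156), giving z² − 156z − 156·182·181 ≤ 0 and hence z ≤ (1/2)[156 + √(24336 + 4·5138952)] = (1/2)[156 + √20580144] ≈ (1/2)(156 + 4536.5344) = 2346.2672.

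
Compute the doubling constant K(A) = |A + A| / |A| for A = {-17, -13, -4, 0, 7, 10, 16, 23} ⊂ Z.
K = |A + A| / |A| = 31/8

Enumerate A + A = {a + b : a, b ∈ A}. With |A| = 8, there are |A|^2 = 64 ordered sum pairs; collecting distinct values, A + A = {-34, -30, -26, -21, -17, -13, -10, -8, -7, -6, -4, -3, -1, 0, 3, 6, 7, 10, 12, 14, 16, 17, 19, 20, 23, 26, 30, 32, 33, 39, 46}, so |A + A| = 31. Thus K = 31/8. For comparison, the minimum possible |A + A| over all 8-element sets is 2·8 − 1 = 15 (so min K = 15/8), attained only by arithmetic progressions.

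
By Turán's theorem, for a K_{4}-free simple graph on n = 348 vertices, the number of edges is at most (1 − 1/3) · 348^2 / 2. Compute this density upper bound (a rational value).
Turán density bound = (2/3) · 348^2/2 = 40368

Turán's theorem: ex(n, K_{r+1}) is achieved by the complete r-partite Turán graph T(n, r) with parts as balanced as possible, and is at most (1 − 1/r) · n^2/2. For r = 3, n = 348: the density bound is (2/3) · 121104/2 = 40368. Since 3 ∣ 348, the Turán graph T(348, 3) has parts of equal size 116, and its edge count e(T(348, 3)) = 40368 attains the density bound exactly.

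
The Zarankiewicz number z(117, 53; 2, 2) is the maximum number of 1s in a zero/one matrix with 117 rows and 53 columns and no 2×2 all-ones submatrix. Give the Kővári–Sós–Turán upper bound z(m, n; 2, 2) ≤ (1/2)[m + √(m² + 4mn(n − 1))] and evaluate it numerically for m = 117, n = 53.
z(117, 53; 2, 2) ≤ (1/2)[117 + √(117² + 4·117·53·52)] = (1/2)[117 + √1303497] = 629.354

Kővári–Sós–Turán: let r_1, ..., r_117 be the row sums and z = Σ r_i the total number of 1s. Each pair of columns can share at most one row with both entries 1 (else a 2×2 all-ones block appears), so Σ_i C(r_i, 2) ≤ C(53, 2) = 1378. By convexity Σ_i C(r_i, 2) ≥ 117·C(z/117, 2) = z(z − 117)/(2·117), giving z² − 117z − 117·53·52 ≤ 0 and hence z ≤ (1/2)[117 + √(13689 + 4·322452)] = (1/2)[117 + √1303497] ≈ (1/2)(117 + 1141.7079) = 629.354.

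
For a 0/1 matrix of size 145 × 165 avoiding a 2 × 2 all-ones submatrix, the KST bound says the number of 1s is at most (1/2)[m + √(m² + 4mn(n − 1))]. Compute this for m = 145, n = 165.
z(145, 165; 2, 2) ≤ (1/2)[145 + √(145² + 4·145·165·164)] = (1/2)[145 + √15715825] = 2054.6595

Kővári–Sós–Turán: let r_1, ..., r_145 be the row sums and z = Σ r_i the total number of 1s. Each pair of columns can share at most one row with both entries 1 (else a 2×2 all-ones block appears), so Σ_i C(r_i, 2) ≤ C(165, 2) = 13530. By convexity Σ_i C(r_i, 2) ≥ 145·C(z/145, 2) = z(z − 145)/(2·145), giving z² − 145z − 145·165·164 ≤ 0 and hence z ≤ (1/2)[145 + √(21025 + 4·3923700)] = (1/2)[145 + √15715825] ≈ (1/2)(145 + 3964.319) = 2054.6595.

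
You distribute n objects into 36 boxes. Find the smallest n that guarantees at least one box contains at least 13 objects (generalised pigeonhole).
n = (13 − 1)·36 + 1 = 433

By the generalised pigeonhole principle, to guarantee some box contains ≥ r objects we need more than (r − 1) · k objects total. Threshold: n = (r − 1) · k + 1. With r = 13 and k = 36: n = 12 · 36 + 1 = 432 + 1 = 433. For n = 432 = 12 · 36, we can put exactly 12 objects in every box, avoiding 13 in any single one — so 433 is tight.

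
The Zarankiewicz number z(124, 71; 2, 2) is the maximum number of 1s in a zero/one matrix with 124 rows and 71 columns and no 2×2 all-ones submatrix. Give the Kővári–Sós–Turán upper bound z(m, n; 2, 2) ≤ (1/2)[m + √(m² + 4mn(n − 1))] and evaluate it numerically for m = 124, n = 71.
z(124, 71; 2, 2) ≤ (1/2)[124 + √(124² + 4·124·71·70)] = (1/2)[124 + √2480496] = 849.4795

Kővári–Sós–Turán: let r_1, ..., r_124 be the row sums and z = Σ r_i the total number of 1s. Each pair of columns can share at most one row with both entries 1 (else a 2×2 all-ones block appears), so Σ_i C(r_i, 2) ≤ C(71, 2) = 2485. By convexity Σ_i C(r_i, 2) ≥ 124·C(z/124, 2) = z(z − 124)/(2·124), giving z² − 124z − 124·71·70 ≤ 0 and hence z ≤ (1/2)[124 + √(15376 + 4·616280)] = (1/2)[124 + √2480496] ≈ (1/2)(124 + 1574.959) = 849.4795.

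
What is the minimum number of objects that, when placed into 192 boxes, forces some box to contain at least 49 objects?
n = (49 − 1)·192 + 1 = 9217

By the generalised pigeonhole principle, to guarantee some box contains ≥ r objects we need more than (r − 1) · k objects total. Threshold: n = (r − 1) · k + 1. With r = 49 and k = 192: n = 48 · 192 + 1 = 9216 + 1 = 9217. For n = 9216 = 48 · 192, we can put exactly 48 objects in every box, avoiding 49 in any single one — so 9217 is tight.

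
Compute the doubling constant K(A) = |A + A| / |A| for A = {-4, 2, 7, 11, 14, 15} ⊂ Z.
K = |A + A| / |A| = 20/6 = 10/3

Enumerate A + A = {a + b : a, b ∈ A}. With |A| = 6, there are |A|^2 = 36 ordered sum pairs; collecting distinct values, A + A = {-8, -2, 3, 4, 7, 9, 10, 11, 13, 14, 16, 17, 18, 21, 22, 25, 26, 28, 29, 30}, so |A + A| = 20. Thus K = 20/6 = 10/3. For comparison, the minimum possible |A + A| over all 6-element sets is 2·6 − 1 = 11 (so min K = 11/6), attained only by arithmetic progressions.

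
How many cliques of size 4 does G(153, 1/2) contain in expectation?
E[# K_4] = C(153, 4) · (1/2)^C(4, 2) = 21947850 / 2^6 = 10973925/32 = 342935.15625

For each 4-subset S of vertices (there are C(153, 4) = 21947850 such S), let X_S = 1 if S induces a K_4 (all C(4, 2) = 6 edges present). Then P(X_S = 1) = (1/2)^6 = 1/64. By linearity of expectation, E[# K_4] = C(153, 4) · (1/2)^6 = 21947850 / 64 = 10973925/32 = 342935.15625.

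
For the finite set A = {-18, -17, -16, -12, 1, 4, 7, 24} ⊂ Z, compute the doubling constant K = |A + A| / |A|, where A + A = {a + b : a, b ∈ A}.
K = |A + A| / |A| = 32/8 = 4

Enumerate A + A = {a + b : a, b ∈ A}. With |A| = 8, there are |A|^2 = 64 ordered sum pairs; collecting distinct values, A + A = {-36, -35, -34, -33, -32, -30, -29, -28, -24, -17, -16, -15, -14, -13, -12, -11, -10, -9, -8, -5, 2, 5, 6, 7, 8, 11, 12, 14, 25, 28, 31, 48}, so |A + A| = 32. Thus K = 32/8 = 4. For comparison, the minimum possible |A + A| over all 8-element sets is 2·8 − 1 = 15 (so min K = 15/8), attained only by arithmetic progressions.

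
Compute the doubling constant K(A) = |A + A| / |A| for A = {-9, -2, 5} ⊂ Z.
K = |A + A| / |A| = 5/3

Enumerate A + A = {a + b : a, b ∈ A}. With |A| = 3, there are |A|^2 = 9 ordered sum pairs; collecting distinct values, A + A = {-18, -11, -4, 3, 10}, so |A + A| = 5. Thus K = 5/3. Here |A + A| = 2|A| − 1 = 5, the minimum possible — so K = 5/3 is minimal, which holds iff A is an arithmetic progression.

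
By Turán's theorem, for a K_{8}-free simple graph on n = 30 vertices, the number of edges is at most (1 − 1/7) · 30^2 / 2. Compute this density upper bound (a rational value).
Turán density bound = (6/7) · 30^2/2 = 2700/7 ≈ 385.7143

Turán's theorem: ex(n, K_{r+1}) is achieved by the complete r-partite Turán graph T(n, r) with parts as balanced as possible, and is at most (1 − 1/r) · n^2/2. For r = 7, n = 30: the density bound is (6/7) · 900/2 = 2700/7 ≈ 385.7143. The integer-valued extremum is e(T(30, 7)) = 385, which is strictly less than the density bound 2700/7 since 7 ∤ 30 (the parts of T(30, 7) cannot all be equal).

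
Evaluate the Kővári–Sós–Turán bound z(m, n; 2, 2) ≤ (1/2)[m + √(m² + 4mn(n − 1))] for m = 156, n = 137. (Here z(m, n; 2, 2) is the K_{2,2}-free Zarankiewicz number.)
z(156, 137; 2, 2) ≤ (1/2)[156 + √(156² + 4·156·137·136)] = (1/2)[156 + √11650704] = 1784.6564

Kővári–Sós–Turán: let r_1, ..., r_156 be the row sums and z = Σ r_i the total number of 1s. Each pair of columns can share at most one row with both entries 1 (else a 2×2 all-ones block appears), so Σ_i C(r_i, 2) ≤ C(137, 2) = 9316. By convexity Σ_i C(r_i, 2) ≥ 156·C(z/156, 2) = z(z − 156)/(2·156), giving z² − 156z − 156·137·136 ≤ 0 and hence z ≤ (1/2)[156 + √(24336 + 4·2906592)] = (1/2)[156 + √11650704] ≈ (1/2)(156 + 3413.3128) = 1784.6564.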